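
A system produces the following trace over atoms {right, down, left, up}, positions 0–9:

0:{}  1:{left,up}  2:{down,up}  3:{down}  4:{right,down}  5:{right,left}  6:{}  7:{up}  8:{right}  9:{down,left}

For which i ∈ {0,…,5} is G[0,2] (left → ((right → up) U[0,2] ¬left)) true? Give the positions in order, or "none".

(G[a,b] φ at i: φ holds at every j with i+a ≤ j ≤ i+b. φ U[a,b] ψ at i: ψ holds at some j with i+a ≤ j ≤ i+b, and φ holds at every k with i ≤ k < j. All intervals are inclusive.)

Evaluate at each i in [0,5]:
  i=0: ✓ (all of [0,2])
  i=1: ✓ (all of [1,3])
  i=2: ✓ (all of [2,4])
  i=3: ✗ (fails at j=5)
  i=4: ✗ (fails at j=5)
  i=5: ✗ (fails at j=5)

0, 1, 2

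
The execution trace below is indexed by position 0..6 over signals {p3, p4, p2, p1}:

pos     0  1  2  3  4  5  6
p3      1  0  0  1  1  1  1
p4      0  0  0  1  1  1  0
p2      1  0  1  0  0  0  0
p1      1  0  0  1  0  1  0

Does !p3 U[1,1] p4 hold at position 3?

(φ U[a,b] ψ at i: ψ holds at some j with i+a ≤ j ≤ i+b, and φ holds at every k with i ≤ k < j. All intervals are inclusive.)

False

Need some j in [4,4] with p4, and !p3 at every k in [3,j-1].
  j=4: p4 holds, but !p3 fails at k=3 → not this j.
No j in the window works → until fails.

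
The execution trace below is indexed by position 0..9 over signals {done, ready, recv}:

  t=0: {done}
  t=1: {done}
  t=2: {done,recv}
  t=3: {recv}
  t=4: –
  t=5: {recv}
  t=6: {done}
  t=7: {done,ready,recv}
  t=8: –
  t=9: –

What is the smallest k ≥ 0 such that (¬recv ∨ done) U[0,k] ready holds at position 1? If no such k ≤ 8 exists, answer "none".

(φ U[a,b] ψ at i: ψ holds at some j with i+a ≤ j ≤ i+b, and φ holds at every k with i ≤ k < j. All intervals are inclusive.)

Need earliest j ≥ 1 with ready, and (¬recv ∨ done) at every k in [1,j-1].
  j=1: rhs fails.
  j=2: rhs fails.
  j=3: rhs fails.
  j=4: rhs fails.
  j=5: rhs fails.
  j=6: rhs fails.
  j=7: rhs holds but lhs fails at k=3.
  j=8: rhs fails.
  j=9: rhs fails.
No witness within the range → none.

none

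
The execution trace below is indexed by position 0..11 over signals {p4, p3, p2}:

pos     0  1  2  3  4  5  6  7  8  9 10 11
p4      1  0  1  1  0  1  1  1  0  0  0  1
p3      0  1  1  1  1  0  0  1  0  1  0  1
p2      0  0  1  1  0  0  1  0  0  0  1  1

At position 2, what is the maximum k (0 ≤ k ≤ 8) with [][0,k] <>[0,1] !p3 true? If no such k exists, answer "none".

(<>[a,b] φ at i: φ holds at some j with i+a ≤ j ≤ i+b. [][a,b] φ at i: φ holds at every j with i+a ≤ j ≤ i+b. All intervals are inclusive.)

<>[0,1] !p3 must hold from j=2 onward; find where it first fails.
  j=2: fails → no k works.

none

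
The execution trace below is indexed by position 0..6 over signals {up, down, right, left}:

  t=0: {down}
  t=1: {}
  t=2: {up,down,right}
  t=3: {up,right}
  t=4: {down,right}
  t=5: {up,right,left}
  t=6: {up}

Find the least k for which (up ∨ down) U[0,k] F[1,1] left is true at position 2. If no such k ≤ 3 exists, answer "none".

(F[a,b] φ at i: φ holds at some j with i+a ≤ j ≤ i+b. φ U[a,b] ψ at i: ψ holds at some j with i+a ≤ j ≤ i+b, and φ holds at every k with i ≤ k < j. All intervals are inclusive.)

2

Need earliest j ≥ 2 with F[1,1] left, and (up ∨ down) at every k in [2,j-1].
  j=2: rhs fails.
  j=3: rhs fails.
  j=4: rhs holds; lhs holds on [2,3]. k = 2.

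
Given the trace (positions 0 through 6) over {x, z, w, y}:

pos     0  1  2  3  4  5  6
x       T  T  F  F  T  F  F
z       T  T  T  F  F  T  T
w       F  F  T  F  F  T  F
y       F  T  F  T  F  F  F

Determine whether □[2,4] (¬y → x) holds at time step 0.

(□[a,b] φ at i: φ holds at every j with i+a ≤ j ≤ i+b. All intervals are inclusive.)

Check (¬y → x) at every j in [2,4]:
  j=2: antecedent true; consequent false → ✗
  j=3: antecedent false → ✓
  j=4: antecedent true; consequent true → ✓
Fails at j=2 → formula fails.

No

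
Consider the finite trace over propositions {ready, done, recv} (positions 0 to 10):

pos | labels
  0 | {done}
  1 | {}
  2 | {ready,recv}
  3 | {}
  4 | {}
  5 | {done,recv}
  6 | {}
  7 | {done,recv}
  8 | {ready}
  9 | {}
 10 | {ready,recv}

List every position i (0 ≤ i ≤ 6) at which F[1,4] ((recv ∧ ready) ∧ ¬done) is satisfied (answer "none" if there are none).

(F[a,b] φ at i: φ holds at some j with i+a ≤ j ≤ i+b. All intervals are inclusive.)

0, 1, 6

Evaluate at each i in [0,6]:
  i=0: ✓ (witness j=2)
  i=1: ✓ (witness j=2)
  i=2: ✗ (none in [3,6])
  i=3: ✗ (none in [4,7])
  i=4: ✗ (none in [5,8])
  i=5: ✗ (none in [6,9])
  i=6: ✓ (witness j=10)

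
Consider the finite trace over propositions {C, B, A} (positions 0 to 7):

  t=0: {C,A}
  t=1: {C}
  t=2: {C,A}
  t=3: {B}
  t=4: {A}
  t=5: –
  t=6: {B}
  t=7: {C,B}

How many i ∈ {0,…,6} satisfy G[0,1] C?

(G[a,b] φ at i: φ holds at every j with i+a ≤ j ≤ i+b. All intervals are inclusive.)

2

Evaluate at each i in [0,6]:
  i=0: ✓ (all of [0,1])
  i=1: ✓ (all of [1,2])
  i=2: ✗ (fails at j=3)
  i=3: ✗ (fails at j=3)
  i=4: ✗ (fails at j=4)
  i=5: ✗ (fails at j=5)
  i=6: ✗ (fails at j=6)
Positions where it holds: {0, 1} → 2.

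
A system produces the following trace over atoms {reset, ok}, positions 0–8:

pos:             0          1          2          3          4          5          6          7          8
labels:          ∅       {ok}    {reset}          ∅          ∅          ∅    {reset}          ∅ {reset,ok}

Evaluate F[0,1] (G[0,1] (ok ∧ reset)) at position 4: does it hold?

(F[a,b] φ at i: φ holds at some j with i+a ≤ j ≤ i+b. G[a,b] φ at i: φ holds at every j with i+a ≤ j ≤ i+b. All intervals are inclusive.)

Check G[0,1] (ok ∧ reset) at each j in [4,5]:
  j=4: fails at 4
  j=5: fails at 5
No position in the window satisfies it → formula fails.

No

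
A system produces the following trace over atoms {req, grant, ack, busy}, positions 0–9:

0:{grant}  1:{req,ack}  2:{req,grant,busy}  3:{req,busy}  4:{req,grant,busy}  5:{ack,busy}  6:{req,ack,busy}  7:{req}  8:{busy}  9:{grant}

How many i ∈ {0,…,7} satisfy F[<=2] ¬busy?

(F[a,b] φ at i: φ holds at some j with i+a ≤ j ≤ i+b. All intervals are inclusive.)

Evaluate at each i in [0,7]:
  i=0: ✓ (witness j=0)
  i=1: ✓ (witness j=1)
  i=2: ✗ (none in [2,4])
  i=3: ✗ (none in [3,5])
  i=4: ✗ (none in [4,6])
  i=5: ✓ (witness j=7)
  i=6: ✓ (witness j=7)
  i=7: ✓ (witness j=7)
Positions where it holds: {0, 1, 5, 6, 7} → 5.

5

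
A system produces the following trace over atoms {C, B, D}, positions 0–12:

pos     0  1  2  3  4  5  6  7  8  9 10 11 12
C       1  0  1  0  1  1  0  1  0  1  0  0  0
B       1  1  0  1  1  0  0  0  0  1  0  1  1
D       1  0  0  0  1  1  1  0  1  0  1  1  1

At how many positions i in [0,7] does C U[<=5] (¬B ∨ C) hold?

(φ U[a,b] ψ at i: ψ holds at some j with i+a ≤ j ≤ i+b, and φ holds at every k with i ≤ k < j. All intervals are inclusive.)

6

Evaluate at each i in [0,7]:
  i=0: ✓ (rhs at j=0)
  i=1: ✗ (lhs fails at k=1 before rhs at j=2)
  i=2: ✓ (rhs at j=2)
  i=3: ✗ (lhs fails at k=3 before rhs at j=4)
  i=4: ✓ (rhs at j=4)
  i=5: ✓ (rhs at j=5)
  i=6: ✓ (rhs at j=6)
  i=7: ✓ (rhs at j=7)
Positions where it holds: {0, 2, 4, 5, 6, 7} → 6.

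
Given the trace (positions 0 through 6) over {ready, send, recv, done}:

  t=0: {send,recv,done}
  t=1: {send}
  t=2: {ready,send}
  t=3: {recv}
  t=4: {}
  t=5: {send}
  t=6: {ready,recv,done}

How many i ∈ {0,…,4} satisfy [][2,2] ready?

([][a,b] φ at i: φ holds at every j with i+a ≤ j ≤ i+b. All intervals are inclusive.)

Evaluate at each i in [0,4]:
  i=0: ✓ (all of [2,2])
  i=1: ✗ (fails at j=3)
  i=2: ✗ (fails at j=4)
  i=3: ✗ (fails at j=5)
  i=4: ✓ (all of [6,6])
Positions where it holds: {0, 4} → 2.

2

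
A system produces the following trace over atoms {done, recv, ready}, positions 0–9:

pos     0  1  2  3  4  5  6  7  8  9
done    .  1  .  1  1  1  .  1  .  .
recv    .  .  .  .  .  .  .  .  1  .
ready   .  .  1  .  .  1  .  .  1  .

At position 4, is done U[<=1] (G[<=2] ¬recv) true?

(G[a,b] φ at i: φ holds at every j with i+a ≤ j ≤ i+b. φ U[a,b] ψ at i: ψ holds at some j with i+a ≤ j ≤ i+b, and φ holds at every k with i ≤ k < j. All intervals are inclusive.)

Need some j in [4,5] with G[<=2] ¬recv, and done at every k in [4,j-1].
  j=4: G[<=2] ¬recv holds; no prefix to check → satisfied.

Holds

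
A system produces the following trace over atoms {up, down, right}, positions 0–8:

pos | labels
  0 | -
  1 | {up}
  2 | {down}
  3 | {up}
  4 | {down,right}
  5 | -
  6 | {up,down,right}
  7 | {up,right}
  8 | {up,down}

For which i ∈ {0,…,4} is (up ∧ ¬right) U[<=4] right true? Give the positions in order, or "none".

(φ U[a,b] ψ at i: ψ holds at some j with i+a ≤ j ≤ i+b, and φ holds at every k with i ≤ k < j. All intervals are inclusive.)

Evaluate at each i in [0,4]:
  i=0: ✗ (lhs fails at k=0 before rhs at j=4)
  i=1: ✗ (lhs fails at k=2 before rhs at j=4)
  i=2: ✗ (lhs fails at k=2 before rhs at j=4)
  i=3: ✓ (rhs at j=4; lhs holds on [3,3])
  i=4: ✓ (rhs at j=4)

3, 4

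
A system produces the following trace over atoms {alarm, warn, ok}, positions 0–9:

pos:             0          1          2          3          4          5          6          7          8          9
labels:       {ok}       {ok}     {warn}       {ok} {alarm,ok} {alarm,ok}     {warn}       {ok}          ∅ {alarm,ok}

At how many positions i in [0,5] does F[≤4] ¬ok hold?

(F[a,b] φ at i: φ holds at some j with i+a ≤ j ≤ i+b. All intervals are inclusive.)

6

Evaluate at each i in [0,5]:
  i=0: ✓ (witness j=2)
  i=1: ✓ (witness j=2)
  i=2: ✓ (witness j=2)
  i=3: ✓ (witness j=6)
  i=4: ✓ (witness j=6)
  i=5: ✓ (witness j=6)
Positions where it holds: {0, 1, 2, 3, 4, 5} → 6.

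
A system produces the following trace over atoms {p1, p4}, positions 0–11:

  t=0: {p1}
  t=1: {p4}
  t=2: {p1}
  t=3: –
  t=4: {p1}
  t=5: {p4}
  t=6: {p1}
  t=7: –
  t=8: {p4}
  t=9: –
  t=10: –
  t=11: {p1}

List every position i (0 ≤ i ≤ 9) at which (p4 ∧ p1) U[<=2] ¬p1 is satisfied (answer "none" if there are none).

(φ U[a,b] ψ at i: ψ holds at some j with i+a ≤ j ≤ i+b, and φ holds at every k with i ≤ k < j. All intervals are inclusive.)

Evaluate at each i in [0,9]:
  i=0: ✗ (lhs fails at k=0 before rhs at j=1)
  i=1: ✓ (rhs at j=1)
  i=2: ✗ (lhs fails at k=2 before rhs at j=3)
  i=3: ✓ (rhs at j=3)
  i=4: ✗ (lhs fails at k=4 before rhs at j=5)
  i=5: ✓ (rhs at j=5)
  i=6: ✗ (lhs fails at k=6 before rhs at j=7)
  i=7: ✓ (rhs at j=7)
  i=8: ✓ (rhs at j=8)
  i=9: ✓ (rhs at j=9)

1, 3, 5, 7, 8, 9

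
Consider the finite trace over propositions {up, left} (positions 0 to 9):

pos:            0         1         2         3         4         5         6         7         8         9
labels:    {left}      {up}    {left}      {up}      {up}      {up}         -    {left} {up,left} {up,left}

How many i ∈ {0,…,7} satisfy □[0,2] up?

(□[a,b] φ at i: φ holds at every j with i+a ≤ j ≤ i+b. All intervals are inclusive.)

1

Evaluate at each i in [0,7]:
  i=0: ✗ (fails at j=0)
  i=1: ✗ (fails at j=2)
  i=2: ✗ (fails at j=2)
  i=3: ✓ (all of [3,5])
  i=4: ✗ (fails at j=6)
  i=5: ✗ (fails at j=6)
  i=6: ✗ (fails at j=6)
  i=7: ✗ (fails at j=7)
Positions where it holds: {3} → 1.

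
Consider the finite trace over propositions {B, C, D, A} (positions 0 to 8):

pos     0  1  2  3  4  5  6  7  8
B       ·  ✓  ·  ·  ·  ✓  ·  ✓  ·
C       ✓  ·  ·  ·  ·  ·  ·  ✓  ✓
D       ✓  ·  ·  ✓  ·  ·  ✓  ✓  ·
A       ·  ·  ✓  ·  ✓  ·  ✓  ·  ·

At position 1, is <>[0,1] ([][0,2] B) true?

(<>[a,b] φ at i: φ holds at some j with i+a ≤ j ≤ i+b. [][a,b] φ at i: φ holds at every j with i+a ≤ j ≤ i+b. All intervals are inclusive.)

Check [][0,2] B at each j in [1,2]:
  j=1: fails at 2
  j=2: fails at 2
No position in the window satisfies it → formula fails.

Does not hold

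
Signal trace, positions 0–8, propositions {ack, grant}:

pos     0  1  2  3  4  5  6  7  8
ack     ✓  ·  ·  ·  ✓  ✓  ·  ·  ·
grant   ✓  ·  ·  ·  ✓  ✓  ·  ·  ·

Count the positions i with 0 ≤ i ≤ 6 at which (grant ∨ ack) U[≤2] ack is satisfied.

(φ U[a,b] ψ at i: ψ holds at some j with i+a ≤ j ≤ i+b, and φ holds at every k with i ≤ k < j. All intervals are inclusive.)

3

Evaluate at each i in [0,6]:
  i=0: ✓ (rhs at j=0)
  i=1: ✗ (no rhs in [1,3])
  i=2: ✗ (lhs fails at k=2 before rhs at j=4)
  i=3: ✗ (lhs fails at k=3 before rhs at j=4)
  i=4: ✓ (rhs at j=4)
  i=5: ✓ (rhs at j=5)
  i=6: ✗ (no rhs in [6,8])
Positions where it holds: {0, 4, 5} → 3.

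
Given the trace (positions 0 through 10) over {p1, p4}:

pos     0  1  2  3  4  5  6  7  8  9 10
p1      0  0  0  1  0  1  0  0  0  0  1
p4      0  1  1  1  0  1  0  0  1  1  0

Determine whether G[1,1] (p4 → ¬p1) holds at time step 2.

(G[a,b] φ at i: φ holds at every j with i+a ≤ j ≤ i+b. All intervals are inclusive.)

Check (p4 → ¬p1) at every j in [3,3]:
  j=3: antecedent true; consequent false → ✗
Fails at j=3 → formula fails.

Does not hold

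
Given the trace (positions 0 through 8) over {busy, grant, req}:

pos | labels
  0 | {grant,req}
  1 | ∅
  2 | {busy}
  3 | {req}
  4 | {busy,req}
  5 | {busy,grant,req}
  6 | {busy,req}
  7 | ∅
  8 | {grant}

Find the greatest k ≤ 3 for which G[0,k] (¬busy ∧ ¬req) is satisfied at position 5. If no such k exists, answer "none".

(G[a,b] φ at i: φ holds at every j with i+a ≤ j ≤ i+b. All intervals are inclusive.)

(¬busy ∧ ¬req) must hold from j=5 onward; find where it first fails.
  j=5: fails → no k works.

none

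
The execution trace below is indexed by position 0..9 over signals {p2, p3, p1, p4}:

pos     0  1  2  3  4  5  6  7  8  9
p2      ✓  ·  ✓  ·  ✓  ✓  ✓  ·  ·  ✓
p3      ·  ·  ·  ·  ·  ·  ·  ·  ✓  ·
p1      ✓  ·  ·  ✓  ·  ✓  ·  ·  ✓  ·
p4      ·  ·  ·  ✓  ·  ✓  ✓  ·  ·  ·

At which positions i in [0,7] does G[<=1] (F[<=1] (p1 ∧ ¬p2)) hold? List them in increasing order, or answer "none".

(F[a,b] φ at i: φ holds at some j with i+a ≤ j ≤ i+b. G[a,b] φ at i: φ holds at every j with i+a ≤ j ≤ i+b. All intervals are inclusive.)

Evaluate at each i in [0,7]:
  i=0: ✗ (fails at j=0)
  i=1: ✗ (fails at j=1)
  i=2: ✓ (all of [2,3])
  i=3: ✗ (fails at j=4)
  i=4: ✗ (fails at j=4)
  i=5: ✗ (fails at j=5)
  i=6: ✗ (fails at j=6)
  i=7: ✓ (all of [7,8])

2, 7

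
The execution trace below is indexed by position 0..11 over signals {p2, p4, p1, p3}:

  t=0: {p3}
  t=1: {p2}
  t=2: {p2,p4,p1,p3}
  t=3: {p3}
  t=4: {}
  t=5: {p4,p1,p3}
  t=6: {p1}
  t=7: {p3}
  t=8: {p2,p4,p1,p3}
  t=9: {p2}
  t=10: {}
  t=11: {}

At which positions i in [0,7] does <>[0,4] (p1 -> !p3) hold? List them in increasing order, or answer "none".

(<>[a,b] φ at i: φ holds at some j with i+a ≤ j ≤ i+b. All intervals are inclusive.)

Evaluate at each i in [0,7]:
  i=0: ✓ (witness j=0)
  i=1: ✓ (witness j=1)
  i=2: ✓ (witness j=3)
  i=3: ✓ (witness j=3)
  i=4: ✓ (witness j=4)
  i=5: ✓ (witness j=6)
  i=6: ✓ (witness j=6)
  i=7: ✓ (witness j=7)

0, 1, 2, 3, 4, 5, 6, 7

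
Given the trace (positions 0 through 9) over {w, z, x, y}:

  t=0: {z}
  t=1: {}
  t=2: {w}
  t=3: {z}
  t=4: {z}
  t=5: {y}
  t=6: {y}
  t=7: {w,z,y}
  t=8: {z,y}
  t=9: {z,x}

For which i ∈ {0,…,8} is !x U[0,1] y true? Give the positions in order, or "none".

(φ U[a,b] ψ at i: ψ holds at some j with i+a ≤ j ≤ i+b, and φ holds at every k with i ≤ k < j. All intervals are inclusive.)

4, 5, 6, 7, 8

Evaluate at each i in [0,8]:
  i=0: ✗ (no rhs in [0,1])
  i=1: ✗ (no rhs in [1,2])
  i=2: ✗ (no rhs in [2,3])
  i=3: ✗ (no rhs in [3,4])
  i=4: ✓ (rhs at j=5; lhs holds on [4,4])
  i=5: ✓ (rhs at j=5)
  i=6: ✓ (rhs at j=6)
  i=7: ✓ (rhs at j=7)
  i=8: ✓ (rhs at j=8)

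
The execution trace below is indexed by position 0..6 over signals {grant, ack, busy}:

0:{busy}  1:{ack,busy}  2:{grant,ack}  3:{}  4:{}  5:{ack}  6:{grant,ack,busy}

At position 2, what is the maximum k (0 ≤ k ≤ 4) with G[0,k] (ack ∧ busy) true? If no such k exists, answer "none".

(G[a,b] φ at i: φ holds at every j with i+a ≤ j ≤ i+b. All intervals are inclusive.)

none

(ack ∧ busy) must hold from j=2 onward; find where it first fails.
  j=2: fails → no k works.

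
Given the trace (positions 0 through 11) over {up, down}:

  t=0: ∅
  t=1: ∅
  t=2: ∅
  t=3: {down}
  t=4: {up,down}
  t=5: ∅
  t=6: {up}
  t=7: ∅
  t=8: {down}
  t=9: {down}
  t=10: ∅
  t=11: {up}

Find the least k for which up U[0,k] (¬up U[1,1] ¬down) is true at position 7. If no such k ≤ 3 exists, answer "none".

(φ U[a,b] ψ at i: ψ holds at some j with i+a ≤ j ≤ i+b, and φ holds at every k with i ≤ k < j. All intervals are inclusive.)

Need earliest j ≥ 7 with (¬up U[1,1] ¬down), and up at every k in [7,j-1].
  j=7: rhs fails.
  j=8: rhs fails.
  j=9: rhs holds but lhs fails at k=7.
  j=10: rhs holds but lhs fails at k=7.
No witness within the range → none.

none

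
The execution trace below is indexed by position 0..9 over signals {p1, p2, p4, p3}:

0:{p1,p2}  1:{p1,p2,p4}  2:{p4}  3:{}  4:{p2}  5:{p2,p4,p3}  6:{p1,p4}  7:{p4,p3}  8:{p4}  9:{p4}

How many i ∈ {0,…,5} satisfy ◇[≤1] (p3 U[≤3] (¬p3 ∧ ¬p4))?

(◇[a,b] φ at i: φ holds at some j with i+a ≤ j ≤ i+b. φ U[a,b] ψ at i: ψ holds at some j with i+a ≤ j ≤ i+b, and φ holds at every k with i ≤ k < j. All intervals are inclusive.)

Evaluate at each i in [0,5]:
  i=0: ✓ (witness j=0)
  i=1: ✗ (none in [1,2])
  i=2: ✓ (witness j=3)
  i=3: ✓ (witness j=3)
  i=4: ✓ (witness j=4)
  i=5: ✗ (none in [5,6])
Positions where it holds: {0, 2, 3, 4} → 4.

4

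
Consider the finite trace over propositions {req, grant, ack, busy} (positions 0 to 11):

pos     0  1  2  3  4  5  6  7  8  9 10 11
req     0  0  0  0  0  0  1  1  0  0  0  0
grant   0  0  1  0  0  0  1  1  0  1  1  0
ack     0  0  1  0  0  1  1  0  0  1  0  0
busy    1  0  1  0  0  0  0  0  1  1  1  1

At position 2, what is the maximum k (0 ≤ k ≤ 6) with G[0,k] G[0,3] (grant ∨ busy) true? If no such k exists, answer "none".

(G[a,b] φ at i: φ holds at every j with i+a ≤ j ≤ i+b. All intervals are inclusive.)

G[0,3] (grant ∨ busy) must hold from j=2 onward; find where it first fails.
  j=2: fails → no k works.

none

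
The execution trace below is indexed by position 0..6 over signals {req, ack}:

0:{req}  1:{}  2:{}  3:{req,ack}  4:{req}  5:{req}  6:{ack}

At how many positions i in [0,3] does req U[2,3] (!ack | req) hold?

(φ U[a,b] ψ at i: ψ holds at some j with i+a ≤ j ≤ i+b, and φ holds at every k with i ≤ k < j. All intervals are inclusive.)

Evaluate at each i in [0,3]:
  i=0: ✗ (lhs fails at k=1 before rhs at j=2)
  i=1: ✗ (lhs fails at k=1 before rhs at j=3)
  i=2: ✗ (lhs fails at k=2 before rhs at j=4)
  i=3: ✓ (rhs at j=5; lhs holds on [3,4])
Positions where it holds: {3} → 1.

1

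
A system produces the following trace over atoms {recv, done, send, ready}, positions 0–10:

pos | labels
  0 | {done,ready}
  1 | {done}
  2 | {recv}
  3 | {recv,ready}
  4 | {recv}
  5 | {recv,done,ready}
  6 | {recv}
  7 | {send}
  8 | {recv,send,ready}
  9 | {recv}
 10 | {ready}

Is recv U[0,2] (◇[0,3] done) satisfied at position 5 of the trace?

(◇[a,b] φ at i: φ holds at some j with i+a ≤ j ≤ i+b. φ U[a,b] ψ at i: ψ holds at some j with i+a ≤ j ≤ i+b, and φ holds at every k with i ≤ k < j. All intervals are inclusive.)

Need some j in [5,7] with ◇[0,3] done, and recv at every k in [5,j-1].
  j=5: ◇[0,3] done holds; no prefix to check → satisfied.

Holds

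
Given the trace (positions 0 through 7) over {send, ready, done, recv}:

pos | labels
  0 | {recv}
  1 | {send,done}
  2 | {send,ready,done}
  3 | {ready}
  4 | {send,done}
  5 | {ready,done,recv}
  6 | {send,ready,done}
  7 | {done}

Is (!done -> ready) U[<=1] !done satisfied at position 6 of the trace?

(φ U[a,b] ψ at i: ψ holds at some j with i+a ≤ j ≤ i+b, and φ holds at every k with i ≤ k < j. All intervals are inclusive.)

Does not hold

Need some j in [6,7] with !done, and (!done -> ready) at every k in [6,j-1].
  j=6: !done false.
  j=7: !done false.
No j in the window works → until fails.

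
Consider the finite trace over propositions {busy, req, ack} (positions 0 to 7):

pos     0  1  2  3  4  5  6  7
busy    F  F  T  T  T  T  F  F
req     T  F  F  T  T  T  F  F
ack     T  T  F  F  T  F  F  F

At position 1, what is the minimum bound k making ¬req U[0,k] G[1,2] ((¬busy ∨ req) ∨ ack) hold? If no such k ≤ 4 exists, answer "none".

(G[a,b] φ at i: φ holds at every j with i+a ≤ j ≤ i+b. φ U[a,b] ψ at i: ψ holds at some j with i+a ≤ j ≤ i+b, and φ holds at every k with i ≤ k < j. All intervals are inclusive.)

1

Need earliest j ≥ 1 with G[1,2] ((¬busy ∨ req) ∨ ack), and ¬req at every k in [1,j-1].
  j=1: rhs fails.
  j=2: rhs holds; lhs holds on [1,1]. k = 1.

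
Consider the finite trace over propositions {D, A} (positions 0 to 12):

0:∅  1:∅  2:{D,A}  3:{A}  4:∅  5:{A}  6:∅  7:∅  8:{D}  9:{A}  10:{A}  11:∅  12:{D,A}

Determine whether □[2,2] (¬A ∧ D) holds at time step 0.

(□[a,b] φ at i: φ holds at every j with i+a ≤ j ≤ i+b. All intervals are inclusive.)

False

Check (¬A ∧ D) at every j in [2,2]:
  j=2: false
Fails at j=2 → formula fails.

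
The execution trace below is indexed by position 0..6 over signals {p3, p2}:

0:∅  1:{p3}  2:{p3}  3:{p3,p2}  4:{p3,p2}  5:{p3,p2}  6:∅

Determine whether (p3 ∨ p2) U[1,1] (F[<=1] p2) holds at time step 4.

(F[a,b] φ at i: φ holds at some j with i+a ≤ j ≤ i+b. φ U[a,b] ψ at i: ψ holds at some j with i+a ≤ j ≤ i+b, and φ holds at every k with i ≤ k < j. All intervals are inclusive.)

Need some j in [5,5] with F[<=1] p2, and (p3 ∨ p2) at every k in [4,j-1].
  j=5: F[<=1] p2 holds; (p3 ∨ p2) holds at every k in [4,4] → satisfied.

True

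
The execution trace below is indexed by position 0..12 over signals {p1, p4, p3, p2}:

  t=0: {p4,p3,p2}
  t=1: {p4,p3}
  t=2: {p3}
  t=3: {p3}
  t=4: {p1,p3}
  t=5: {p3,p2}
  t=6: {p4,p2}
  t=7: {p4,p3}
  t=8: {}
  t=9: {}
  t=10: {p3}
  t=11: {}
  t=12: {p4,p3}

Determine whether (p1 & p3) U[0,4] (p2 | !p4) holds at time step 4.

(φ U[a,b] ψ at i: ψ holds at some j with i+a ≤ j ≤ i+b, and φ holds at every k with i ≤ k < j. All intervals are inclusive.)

True

Need some j in [4,8] with (p2 | !p4), and (p1 & p3) at every k in [4,j-1].
  j=4: (p2 | !p4) holds; no prefix to check → satisfied.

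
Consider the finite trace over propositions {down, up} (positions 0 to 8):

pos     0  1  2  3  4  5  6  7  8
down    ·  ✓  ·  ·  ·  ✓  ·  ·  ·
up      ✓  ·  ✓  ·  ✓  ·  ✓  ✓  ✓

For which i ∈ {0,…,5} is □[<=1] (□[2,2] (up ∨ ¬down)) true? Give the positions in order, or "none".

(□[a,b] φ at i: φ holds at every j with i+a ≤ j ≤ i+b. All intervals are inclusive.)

Evaluate at each i in [0,5]:
  i=0: ✓ (all of [0,1])
  i=1: ✓ (all of [1,2])
  i=2: ✗ (fails at j=3)
  i=3: ✗ (fails at j=3)
  i=4: ✓ (all of [4,5])
  i=5: ✓ (all of [5,6])

0, 1, 4, 5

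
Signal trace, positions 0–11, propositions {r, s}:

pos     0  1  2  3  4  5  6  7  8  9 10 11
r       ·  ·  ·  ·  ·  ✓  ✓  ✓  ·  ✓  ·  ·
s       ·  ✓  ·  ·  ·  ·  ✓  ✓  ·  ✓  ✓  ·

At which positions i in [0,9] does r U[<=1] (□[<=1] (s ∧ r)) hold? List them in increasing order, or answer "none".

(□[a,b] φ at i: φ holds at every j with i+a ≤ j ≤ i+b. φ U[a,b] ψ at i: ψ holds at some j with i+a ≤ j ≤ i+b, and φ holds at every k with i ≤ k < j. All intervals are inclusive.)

Evaluate at each i in [0,9]:
  i=0: ✗ (no rhs in [0,1])
  i=1: ✗ (no rhs in [1,2])
  i=2: ✗ (no rhs in [2,3])
  i=3: ✗ (no rhs in [3,4])
  i=4: ✗ (no rhs in [4,5])
  i=5: ✓ (rhs at j=6; lhs holds on [5,5])
  i=6: ✓ (rhs at j=6)
  i=7: ✗ (no rhs in [7,8])
  i=8: ✗ (no rhs in [8,9])
  i=9: ✗ (no rhs in [9,10])

5, 6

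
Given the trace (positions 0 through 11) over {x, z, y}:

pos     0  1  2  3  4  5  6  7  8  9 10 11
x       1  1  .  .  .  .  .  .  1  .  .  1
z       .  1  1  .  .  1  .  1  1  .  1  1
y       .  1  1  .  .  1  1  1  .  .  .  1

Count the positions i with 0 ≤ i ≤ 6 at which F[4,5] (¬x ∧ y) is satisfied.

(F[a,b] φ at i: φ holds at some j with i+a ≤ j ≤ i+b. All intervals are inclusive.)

Evaluate at each i in [0,6]:
  i=0: ✓ (witness j=5)
  i=1: ✓ (witness j=5)
  i=2: ✓ (witness j=6)
  i=3: ✓ (witness j=7)
  i=4: ✗ (none in [8,9])
  i=5: ✗ (none in [9,10])
  i=6: ✗ (none in [10,11])
Positions where it holds: {0, 1, 2, 3} → 4.

4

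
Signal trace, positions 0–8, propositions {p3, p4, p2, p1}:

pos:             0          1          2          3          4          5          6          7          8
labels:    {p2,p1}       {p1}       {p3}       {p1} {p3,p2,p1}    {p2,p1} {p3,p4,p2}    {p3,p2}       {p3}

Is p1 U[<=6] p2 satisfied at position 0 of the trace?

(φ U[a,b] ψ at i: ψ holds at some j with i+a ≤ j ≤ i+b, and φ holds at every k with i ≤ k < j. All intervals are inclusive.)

Need some j in [0,6] with p2, and p1 at every k in [0,j-1].
  j=0: p2 holds; no prefix to check → satisfied.

True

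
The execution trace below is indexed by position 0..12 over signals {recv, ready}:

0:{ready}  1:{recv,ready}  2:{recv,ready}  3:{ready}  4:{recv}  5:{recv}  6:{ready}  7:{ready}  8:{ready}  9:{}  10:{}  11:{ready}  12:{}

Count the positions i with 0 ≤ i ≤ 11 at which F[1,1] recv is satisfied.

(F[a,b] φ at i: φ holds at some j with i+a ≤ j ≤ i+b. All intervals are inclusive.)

Evaluate at each i in [0,11]:
  i=0: ✓ (witness j=1)
  i=1: ✓ (witness j=2)
  i=2: ✗ (none in [3,3])
  i=3: ✓ (witness j=4)
  i=4: ✓ (witness j=5)
  i=5: ✗ (none in [6,6])
  i=6: ✗ (none in [7,7])
  i=7: ✗ (none in [8,8])
  i=8: ✗ (none in [9,9])
  i=9: ✗ (none in [10,10])
  i=10: ✗ (none in [11,11])
  i=11: ✗ (none in [12,12])
Positions where it holds: {0, 1, 3, 4} → 4.

4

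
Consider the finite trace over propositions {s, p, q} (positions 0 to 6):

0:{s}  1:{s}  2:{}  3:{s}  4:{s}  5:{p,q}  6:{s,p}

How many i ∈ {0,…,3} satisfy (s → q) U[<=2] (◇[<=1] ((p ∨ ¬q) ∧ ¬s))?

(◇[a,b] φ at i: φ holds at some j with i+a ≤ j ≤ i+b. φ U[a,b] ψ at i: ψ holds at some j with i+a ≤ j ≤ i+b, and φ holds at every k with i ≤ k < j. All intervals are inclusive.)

2

Evaluate at each i in [0,3]:
  i=0: ✗ (lhs fails at k=0 before rhs at j=1)
  i=1: ✓ (rhs at j=1)
  i=2: ✓ (rhs at j=2)
  i=3: ✗ (lhs fails at k=3 before rhs at j=4)
Positions where it holds: {1, 2} → 2.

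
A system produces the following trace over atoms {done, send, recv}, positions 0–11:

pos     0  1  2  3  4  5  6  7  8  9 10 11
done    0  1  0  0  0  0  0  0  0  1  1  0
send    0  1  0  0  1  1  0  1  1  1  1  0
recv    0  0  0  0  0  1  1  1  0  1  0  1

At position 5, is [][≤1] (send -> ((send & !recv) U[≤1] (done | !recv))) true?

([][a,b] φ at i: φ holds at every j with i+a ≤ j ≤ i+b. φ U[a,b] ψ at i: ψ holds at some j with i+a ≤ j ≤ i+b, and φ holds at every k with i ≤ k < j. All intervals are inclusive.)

Check (send -> ((send & !recv) U[≤1] (done | !recv))) at every j in [5,6]:
  j=5: antecedent true; consequent fails → ✗
  j=6: antecedent false → ✓
Fails at j=5 → formula fails.

No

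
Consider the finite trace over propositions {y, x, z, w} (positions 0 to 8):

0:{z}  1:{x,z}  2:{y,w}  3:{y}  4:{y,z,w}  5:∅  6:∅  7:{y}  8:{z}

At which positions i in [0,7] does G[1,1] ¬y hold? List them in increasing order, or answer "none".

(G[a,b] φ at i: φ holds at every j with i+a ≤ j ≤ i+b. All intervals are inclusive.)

0, 4, 5, 7

Evaluate at each i in [0,7]:
  i=0: ✓ (all of [1,1])
  i=1: ✗ (fails at j=2)
  i=2: ✗ (fails at j=3)
  i=3: ✗ (fails at j=4)
  i=4: ✓ (all of [5,5])
  i=5: ✓ (all of [6,6])
  i=6: ✗ (fails at j=7)
  i=7: ✓ (all of [8,8])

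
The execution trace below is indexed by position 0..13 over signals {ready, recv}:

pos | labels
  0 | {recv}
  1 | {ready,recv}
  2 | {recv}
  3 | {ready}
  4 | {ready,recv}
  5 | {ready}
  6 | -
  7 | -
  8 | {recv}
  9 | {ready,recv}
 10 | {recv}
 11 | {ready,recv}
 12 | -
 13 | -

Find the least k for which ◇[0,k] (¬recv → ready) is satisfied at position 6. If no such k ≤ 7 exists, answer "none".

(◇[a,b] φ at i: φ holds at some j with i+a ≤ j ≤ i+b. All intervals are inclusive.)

2

Scan j = 6,7,… for (¬recv → ready):
  j=6: fails
  j=7: fails
  j=8: holds
First hit at j=8, so smallest k = 8-6 = 2.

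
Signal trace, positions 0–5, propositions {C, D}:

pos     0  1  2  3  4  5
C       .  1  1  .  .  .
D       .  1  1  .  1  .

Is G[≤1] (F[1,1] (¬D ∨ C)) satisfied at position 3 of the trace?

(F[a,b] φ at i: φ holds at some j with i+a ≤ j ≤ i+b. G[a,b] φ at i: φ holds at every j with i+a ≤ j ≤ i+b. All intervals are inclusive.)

False

Check F[1,1] (¬D ∨ C) at every j in [3,4]:
  j=3: fails (none in [4,4])
  j=4: holds (witness at 5)
Fails at j=3 → formula fails.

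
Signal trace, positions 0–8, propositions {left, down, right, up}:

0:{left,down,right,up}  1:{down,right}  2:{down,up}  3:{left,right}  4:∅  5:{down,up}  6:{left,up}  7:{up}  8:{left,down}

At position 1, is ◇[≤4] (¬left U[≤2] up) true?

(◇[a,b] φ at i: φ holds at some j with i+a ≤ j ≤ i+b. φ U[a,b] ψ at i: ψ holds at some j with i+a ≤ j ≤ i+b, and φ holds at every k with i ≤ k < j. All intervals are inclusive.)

Check (¬left U[≤2] up) at each j in [1,5]:
  j=1: holds
  j=2: holds
  j=3: fails
  j=4: holds
  j=5: holds
Found at j=1 → formula holds.

Yes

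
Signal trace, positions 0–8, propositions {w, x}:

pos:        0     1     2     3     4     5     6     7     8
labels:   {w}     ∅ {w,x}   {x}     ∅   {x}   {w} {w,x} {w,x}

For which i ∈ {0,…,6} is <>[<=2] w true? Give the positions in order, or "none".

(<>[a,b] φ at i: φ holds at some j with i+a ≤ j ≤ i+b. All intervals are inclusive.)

0, 1, 2, 4, 5, 6

Evaluate at each i in [0,6]:
  i=0: ✓ (witness j=0)
  i=1: ✓ (witness j=2)
  i=2: ✓ (witness j=2)
  i=3: ✗ (none in [3,5])
  i=4: ✓ (witness j=6)
  i=5: ✓ (witness j=6)
  i=6: ✓ (witness j=6)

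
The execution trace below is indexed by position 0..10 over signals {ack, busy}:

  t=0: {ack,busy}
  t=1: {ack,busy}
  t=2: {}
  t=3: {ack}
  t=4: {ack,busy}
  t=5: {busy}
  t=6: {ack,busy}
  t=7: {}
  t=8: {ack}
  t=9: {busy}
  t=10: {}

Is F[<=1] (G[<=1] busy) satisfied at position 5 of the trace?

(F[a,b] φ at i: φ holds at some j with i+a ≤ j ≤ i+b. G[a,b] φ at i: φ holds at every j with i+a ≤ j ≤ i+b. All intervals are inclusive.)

Check G[<=1] busy at each j in [5,6]:
  j=5: holds on [5,6]
  j=6: fails at 7
Found at j=5 → formula holds.

True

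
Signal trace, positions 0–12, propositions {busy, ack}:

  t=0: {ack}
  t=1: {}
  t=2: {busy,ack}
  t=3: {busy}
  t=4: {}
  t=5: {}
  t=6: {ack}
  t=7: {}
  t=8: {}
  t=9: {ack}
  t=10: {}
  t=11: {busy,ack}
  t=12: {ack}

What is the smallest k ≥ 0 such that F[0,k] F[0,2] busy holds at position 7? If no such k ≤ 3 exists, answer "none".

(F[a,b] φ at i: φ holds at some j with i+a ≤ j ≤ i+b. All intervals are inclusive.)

Scan j = 7,8,… for F[0,2] busy:
  j=7: fails
  j=8: fails
  j=9: holds
First hit at j=9, so smallest k = 9-7 = 2.

2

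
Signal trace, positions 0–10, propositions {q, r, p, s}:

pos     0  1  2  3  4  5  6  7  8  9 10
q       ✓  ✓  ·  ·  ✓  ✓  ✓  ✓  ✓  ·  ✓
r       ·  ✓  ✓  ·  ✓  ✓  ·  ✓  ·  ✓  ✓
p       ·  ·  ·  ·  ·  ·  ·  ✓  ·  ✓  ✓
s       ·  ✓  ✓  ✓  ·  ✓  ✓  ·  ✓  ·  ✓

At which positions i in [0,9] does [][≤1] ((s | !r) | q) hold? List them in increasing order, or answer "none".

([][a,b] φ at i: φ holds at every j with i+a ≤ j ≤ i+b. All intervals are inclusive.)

0, 1, 2, 3, 4, 5, 6, 7

Evaluate at each i in [0,9]:
  i=0: ✓ (all of [0,1])
  i=1: ✓ (all of [1,2])
  i=2: ✓ (all of [2,3])
  i=3: ✓ (all of [3,4])
  i=4: ✓ (all of [4,5])
  i=5: ✓ (all of [5,6])
  i=6: ✓ (all of [6,7])
  i=7: ✓ (all of [7,8])
  i=8: ✗ (fails at j=9)
  i=9: ✗ (fails at j=9)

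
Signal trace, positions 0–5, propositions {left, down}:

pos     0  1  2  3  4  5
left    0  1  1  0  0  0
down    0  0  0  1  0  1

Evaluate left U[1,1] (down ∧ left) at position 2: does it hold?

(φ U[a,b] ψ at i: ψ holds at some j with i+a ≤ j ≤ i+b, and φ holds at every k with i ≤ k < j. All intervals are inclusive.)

Need some j in [3,3] with (down ∧ left), and left at every k in [2,j-1].
  j=3: (down ∧ left) false.
No j in the window works → until fails.

No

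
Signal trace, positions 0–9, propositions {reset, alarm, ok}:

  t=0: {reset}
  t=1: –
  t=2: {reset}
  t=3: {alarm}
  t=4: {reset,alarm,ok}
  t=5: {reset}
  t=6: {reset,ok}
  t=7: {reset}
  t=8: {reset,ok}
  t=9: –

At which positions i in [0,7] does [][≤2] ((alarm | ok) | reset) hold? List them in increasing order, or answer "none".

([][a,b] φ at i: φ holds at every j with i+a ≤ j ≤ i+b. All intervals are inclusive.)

Evaluate at each i in [0,7]:
  i=0: ✗ (fails at j=1)
  i=1: ✗ (fails at j=1)
  i=2: ✓ (all of [2,4])
  i=3: ✓ (all of [3,5])
  i=4: ✓ (all of [4,6])
  i=5: ✓ (all of [5,7])
  i=6: ✓ (all of [6,8])
  i=7: ✗ (fails at j=9)

2, 3, 4, 5, 6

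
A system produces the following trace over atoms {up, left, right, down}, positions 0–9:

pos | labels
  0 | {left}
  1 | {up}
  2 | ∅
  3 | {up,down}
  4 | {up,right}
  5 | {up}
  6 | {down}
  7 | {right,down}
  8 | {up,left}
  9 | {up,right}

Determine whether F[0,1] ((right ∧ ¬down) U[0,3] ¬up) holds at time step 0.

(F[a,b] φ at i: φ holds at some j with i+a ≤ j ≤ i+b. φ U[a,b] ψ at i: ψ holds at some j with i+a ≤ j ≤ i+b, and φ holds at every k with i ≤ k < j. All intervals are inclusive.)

Check ((right ∧ ¬down) U[0,3] ¬up) at each j in [0,1]:
  j=0: holds
  j=1: fails
Found at j=0 → formula holds.

True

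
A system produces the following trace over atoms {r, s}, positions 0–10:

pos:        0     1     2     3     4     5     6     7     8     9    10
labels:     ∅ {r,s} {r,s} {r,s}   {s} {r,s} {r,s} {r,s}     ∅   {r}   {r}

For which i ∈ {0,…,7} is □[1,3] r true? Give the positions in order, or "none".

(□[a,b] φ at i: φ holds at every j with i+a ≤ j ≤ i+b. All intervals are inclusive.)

0, 4

Evaluate at each i in [0,7]:
  i=0: ✓ (all of [1,3])
  i=1: ✗ (fails at j=4)
  i=2: ✗ (fails at j=4)
  i=3: ✗ (fails at j=4)
  i=4: ✓ (all of [5,7])
  i=5: ✗ (fails at j=8)
  i=6: ✗ (fails at j=8)
  i=7: ✗ (fails at j=8)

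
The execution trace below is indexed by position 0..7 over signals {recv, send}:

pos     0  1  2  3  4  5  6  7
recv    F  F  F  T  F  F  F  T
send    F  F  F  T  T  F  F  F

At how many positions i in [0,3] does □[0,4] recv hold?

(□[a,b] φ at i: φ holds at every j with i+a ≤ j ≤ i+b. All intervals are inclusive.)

0

Evaluate at each i in [0,3]:
  i=0: ✗ (fails at j=0)
  i=1: ✗ (fails at j=1)
  i=2: ✗ (fails at j=2)
  i=3: ✗ (fails at j=4)
Positions where it holds: {} → 0.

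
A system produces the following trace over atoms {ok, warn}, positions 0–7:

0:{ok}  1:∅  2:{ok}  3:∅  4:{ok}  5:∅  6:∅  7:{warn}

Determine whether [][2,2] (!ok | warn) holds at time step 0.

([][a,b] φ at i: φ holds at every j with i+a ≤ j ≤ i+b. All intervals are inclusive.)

No

Check (!ok | warn) at every j in [2,2]:
  j=2: false
Fails at j=2 → formula fails.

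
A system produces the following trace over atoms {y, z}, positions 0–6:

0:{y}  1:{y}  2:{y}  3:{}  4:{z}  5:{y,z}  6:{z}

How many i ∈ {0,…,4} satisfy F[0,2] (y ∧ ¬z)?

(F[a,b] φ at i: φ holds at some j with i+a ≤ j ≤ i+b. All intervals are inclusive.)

Evaluate at each i in [0,4]:
  i=0: ✓ (witness j=0)
  i=1: ✓ (witness j=1)
  i=2: ✓ (witness j=2)
  i=3: ✗ (none in [3,5])
  i=4: ✗ (none in [4,6])
Positions where it holds: {0, 1, 2} → 3.

3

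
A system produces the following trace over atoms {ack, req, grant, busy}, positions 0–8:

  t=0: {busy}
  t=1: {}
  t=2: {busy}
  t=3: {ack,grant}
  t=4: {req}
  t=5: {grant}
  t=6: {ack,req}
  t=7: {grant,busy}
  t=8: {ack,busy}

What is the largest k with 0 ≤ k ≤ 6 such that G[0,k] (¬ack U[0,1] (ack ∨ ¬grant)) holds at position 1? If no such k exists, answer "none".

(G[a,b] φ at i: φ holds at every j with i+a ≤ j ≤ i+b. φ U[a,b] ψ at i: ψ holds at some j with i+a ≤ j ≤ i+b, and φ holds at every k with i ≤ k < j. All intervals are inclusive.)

6

(¬ack U[0,1] (ack ∨ ¬grant)) must hold from j=1 onward; find where it first fails.
  j=1: holds
  j=2: holds
  j=3: holds
  j=4: holds
  j=5: holds
  j=6: holds
  j=7: holds
Holds through j=7; largest k = 6.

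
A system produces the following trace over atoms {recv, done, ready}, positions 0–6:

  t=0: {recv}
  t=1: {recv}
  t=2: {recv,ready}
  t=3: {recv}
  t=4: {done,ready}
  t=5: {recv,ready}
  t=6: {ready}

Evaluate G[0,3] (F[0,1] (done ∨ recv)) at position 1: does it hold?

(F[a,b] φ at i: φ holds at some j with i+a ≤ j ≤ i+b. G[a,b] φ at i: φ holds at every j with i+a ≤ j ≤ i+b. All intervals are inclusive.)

Check F[0,1] (done ∨ recv) at every j in [1,4]:
  j=1: holds (witness at 1)
  j=2: holds (witness at 2)
  j=3: holds (witness at 3)
  j=4: holds (witness at 4)
All positions satisfy it → formula holds.

True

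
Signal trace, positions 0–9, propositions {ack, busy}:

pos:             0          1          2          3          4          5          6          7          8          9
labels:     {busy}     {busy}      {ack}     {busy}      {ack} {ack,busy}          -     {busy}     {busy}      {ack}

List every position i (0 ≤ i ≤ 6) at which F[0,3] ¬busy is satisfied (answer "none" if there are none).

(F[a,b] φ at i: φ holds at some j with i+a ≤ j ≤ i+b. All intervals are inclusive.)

Evaluate at each i in [0,6]:
  i=0: ✓ (witness j=2)
  i=1: ✓ (witness j=2)
  i=2: ✓ (witness j=2)
  i=3: ✓ (witness j=4)
  i=4: ✓ (witness j=4)
  i=5: ✓ (witness j=6)
  i=6: ✓ (witness j=6)

0, 1, 2, 3, 4, 5, 6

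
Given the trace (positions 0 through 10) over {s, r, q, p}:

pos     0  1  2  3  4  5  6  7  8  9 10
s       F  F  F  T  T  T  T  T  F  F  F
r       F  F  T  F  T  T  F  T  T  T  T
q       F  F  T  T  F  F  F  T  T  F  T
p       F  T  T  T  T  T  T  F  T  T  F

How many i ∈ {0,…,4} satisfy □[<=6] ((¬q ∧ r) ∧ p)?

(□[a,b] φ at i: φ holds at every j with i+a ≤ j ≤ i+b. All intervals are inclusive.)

0

Evaluate at each i in [0,4]:
  i=0: ✗ (fails at j=0)
  i=1: ✗ (fails at j=1)
  i=2: ✗ (fails at j=2)
  i=3: ✗ (fails at j=3)
  i=4: ✗ (fails at j=6)
Positions where it holds: {} → 0.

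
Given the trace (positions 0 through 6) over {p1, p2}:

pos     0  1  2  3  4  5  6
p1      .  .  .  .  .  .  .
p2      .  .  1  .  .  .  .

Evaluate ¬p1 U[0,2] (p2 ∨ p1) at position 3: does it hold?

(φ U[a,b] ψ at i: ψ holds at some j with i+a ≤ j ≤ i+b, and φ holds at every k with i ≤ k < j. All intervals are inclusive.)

Need some j in [3,5] with (p2 ∨ p1), and ¬p1 at every k in [3,j-1].
  j=3: (p2 ∨ p1) false.
  j=4: (p2 ∨ p1) false.
  j=5: (p2 ∨ p1) false.
No j in the window works → until fails.

Does not hold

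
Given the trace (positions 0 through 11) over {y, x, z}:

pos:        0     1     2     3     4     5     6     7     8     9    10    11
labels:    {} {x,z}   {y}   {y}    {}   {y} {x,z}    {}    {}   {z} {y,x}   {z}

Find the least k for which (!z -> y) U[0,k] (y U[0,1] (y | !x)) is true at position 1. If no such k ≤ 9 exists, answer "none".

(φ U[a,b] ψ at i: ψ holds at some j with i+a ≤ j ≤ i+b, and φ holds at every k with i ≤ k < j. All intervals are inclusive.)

1

Need earliest j ≥ 1 with (y U[0,1] (y | !x)), and (!z -> y) at every k in [1,j-1].
  j=1: rhs fails.
  j=2: rhs holds; lhs holds on [1,1]. k = 1.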